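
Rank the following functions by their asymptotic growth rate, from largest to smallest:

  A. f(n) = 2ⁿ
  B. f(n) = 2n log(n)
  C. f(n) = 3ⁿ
C > A > B

Comparing growth rates:
C = 3ⁿ is O(3ⁿ)
A = 2ⁿ is O(2ⁿ)
B = 2n log(n) is O(n log n)

Therefore, the order from fastest to slowest is: C > A > B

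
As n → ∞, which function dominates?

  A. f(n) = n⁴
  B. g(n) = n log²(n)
A

f(n) = n⁴ is O(n⁴), while g(n) = n log²(n) is O(n log² n).
Since O(n⁴) grows faster than O(n log² n), f(n) dominates.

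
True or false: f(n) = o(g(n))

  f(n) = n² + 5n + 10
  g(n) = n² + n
False

f(n) = n² + 5n + 10 is O(n²), and g(n) = n² + n is O(n²).
Since they have the same growth rate, f(n) = o(g(n)) is false.
(f = o(g) requires f to grow strictly slower, not equal.)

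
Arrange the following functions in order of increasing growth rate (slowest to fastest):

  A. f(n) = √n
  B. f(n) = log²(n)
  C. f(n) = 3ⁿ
B < A < C

Comparing growth rates:
B = log²(n) is O(log² n)
A = √n is O(√n)
C = 3ⁿ is O(3ⁿ)

Therefore, the order from slowest to fastest is: B < A < C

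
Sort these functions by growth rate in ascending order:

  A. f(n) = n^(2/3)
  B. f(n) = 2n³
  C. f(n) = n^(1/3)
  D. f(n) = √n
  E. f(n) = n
C < D < A < E < B

Comparing growth rates:
C = n^(1/3) is O(n^(1/3))
D = √n is O(√n)
A = n^(2/3) is O(n^(2/3))
E = n is O(n)
B = 2n³ is O(n³)

Therefore, the order from slowest to fastest is: C < D < A < E < B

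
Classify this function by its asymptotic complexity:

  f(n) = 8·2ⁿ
O(2ⁿ)

The dominant term in 8·2ⁿ is 8·2ⁿ, which is Θ(2ⁿ).
Constants are absorbed, so the tightest bound is O(2ⁿ).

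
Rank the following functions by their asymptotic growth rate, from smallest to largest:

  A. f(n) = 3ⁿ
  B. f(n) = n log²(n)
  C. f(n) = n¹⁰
B < C < A

Comparing growth rates:
B = n log²(n) is O(n log² n)
C = n¹⁰ is O(n¹⁰)
A = 3ⁿ is O(3ⁿ)

Therefore, the order from slowest to fastest is: B < C < A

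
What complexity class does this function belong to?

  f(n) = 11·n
O(n)

The dominant term in 11·n is 11·n, which is Θ(n).
Constants are absorbed, so the tightest bound is O(n).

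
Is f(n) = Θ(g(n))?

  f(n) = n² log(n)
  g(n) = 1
False

f(n) = n² log(n) is O(n² log n), and g(n) = 1 is O(1).
Since they have different growth rates, f(n) = Θ(g(n)) is false.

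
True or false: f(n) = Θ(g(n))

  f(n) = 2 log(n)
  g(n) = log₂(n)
True

f(n) = 2 log(n) and g(n) = log₂(n) are both O(log n).
Since they have the same asymptotic growth rate, f(n) = Θ(g(n)) is true.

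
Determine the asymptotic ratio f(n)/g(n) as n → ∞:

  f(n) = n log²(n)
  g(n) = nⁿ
0

Since n log²(n) (O(n log² n)) grows slower than nⁿ (O(nⁿ)),
the ratio f(n)/g(n) → 0 as n → ∞.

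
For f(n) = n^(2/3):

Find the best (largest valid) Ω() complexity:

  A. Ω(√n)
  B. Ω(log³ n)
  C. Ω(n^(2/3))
C

f(n) = n^(2/3) is Ω(n^(2/3)).
All listed options are valid Big-Ω bounds (lower bounds),
but Ω(n^(2/3)) is the tightest (largest valid bound).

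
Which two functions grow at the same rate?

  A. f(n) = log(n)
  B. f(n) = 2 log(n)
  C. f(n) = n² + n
A and B

Examining each function:
  A. log(n) is O(log n)
  B. 2 log(n) is O(log n)
  C. n² + n is O(n²)

Functions A and B both have the same complexity class.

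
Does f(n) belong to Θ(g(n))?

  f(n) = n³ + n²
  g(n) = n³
True

f(n) = n³ + n² and g(n) = n³ are both O(n³).
Since they have the same asymptotic growth rate, f(n) = Θ(g(n)) is true.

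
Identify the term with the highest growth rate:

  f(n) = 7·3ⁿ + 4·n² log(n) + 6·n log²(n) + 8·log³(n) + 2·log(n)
7·3ⁿ

Looking at each term:
  - 7·3ⁿ is O(3ⁿ)
  - 4·n² log(n) is O(n² log n)
  - 6·n log²(n) is O(n log² n)
  - 8·log³(n) is O(log³ n)
  - 2·log(n) is O(log n)

The term 7·3ⁿ (O(3ⁿ)) grows fastest and dominates all others.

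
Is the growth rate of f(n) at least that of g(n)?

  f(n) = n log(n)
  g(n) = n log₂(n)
True

f(n) = n log(n) and g(n) = n log₂(n) are both O(n log n).
Big-Ω permits equal growth rates (f ≥ c·g for some c > 0), so f(n) = Ω(g(n)) is true.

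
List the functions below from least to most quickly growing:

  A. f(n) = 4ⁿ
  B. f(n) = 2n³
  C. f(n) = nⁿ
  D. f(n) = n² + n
D < B < A < C

Comparing growth rates:
D = n² + n is O(n²)
B = 2n³ is O(n³)
A = 4ⁿ is O(4ⁿ)
C = nⁿ is O(nⁿ)

Therefore, the order from slowest to fastest is: D < B < A < C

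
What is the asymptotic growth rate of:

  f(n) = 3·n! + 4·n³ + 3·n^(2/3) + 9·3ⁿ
Θ(n!)

Order the terms by growth rate: 3·n^(2/3) ≺ 4·n³ ≺ 9·3ⁿ ≺ 3·n!.
The fastest-growing term 3·n! dominates as n → ∞; dropping its constant factor gives Θ(n!).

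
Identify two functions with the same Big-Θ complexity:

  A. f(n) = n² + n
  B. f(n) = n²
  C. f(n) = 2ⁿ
A and B

Examining each function:
  A. n² + n is O(n²)
  B. n² is O(n²)
  C. 2ⁿ is O(2ⁿ)

Functions A and B both have the same complexity class.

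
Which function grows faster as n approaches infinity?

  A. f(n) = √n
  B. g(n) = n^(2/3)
B

f(n) = √n is O(√n), while g(n) = n^(2/3) is O(n^(2/3)).
Since O(n^(2/3)) grows faster than O(√n), g(n) dominates.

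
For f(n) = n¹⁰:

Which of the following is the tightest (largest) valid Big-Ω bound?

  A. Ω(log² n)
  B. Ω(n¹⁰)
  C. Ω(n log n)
B

f(n) = n¹⁰ is Ω(n¹⁰).
All listed options are valid Big-Ω bounds (lower bounds),
but Ω(n¹⁰) is the tightest (largest valid bound).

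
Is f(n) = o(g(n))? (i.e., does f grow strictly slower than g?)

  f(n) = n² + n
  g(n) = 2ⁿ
True

f(n) = n² + n is O(n²), and g(n) = 2ⁿ is O(2ⁿ).
Since O(n²) grows strictly slower than O(2ⁿ), f(n) = o(g(n)) is true.
This means lim(n→∞) f(n)/g(n) = 0.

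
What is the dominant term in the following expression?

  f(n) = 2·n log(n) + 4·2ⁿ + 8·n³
4·2ⁿ

Looking at each term:
  - 2·n log(n) is O(n log n)
  - 4·2ⁿ is O(2ⁿ)
  - 8·n³ is O(n³)

The term 4·2ⁿ (O(2ⁿ)) grows fastest and dominates all others.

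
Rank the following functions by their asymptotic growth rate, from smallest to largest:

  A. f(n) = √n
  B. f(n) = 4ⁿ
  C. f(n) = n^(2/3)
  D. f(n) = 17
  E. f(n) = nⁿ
D < A < C < B < E

Comparing growth rates:
D = 17 is O(1)
A = √n is O(√n)
C = n^(2/3) is O(n^(2/3))
B = 4ⁿ is O(4ⁿ)
E = nⁿ is O(nⁿ)

Therefore, the order from slowest to fastest is: D < A < C < B < E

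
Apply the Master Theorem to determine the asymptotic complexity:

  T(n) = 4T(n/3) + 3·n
Θ(n^log₃(4))

Master Theorem: a = 4, b = 3, f(n) = 3·n.
Compute the critical exponent d = log₃(4) = 1.262.
Compare f(n) = Θ(n) against n^d:
  k = 1 < d = 1.262, so f(n) = O(n^(d-ε)) — Case 1.
  The recursion cost dominates: T(n) = Θ(n^d) = Θ(n^log₃(4)).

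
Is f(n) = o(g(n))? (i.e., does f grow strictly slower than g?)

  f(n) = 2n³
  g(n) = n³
False

f(n) = 2n³ is O(n³), and g(n) = n³ is O(n³).
Since they have the same growth rate, f(n) = o(g(n)) is false.
(f = o(g) requires f to grow strictly slower, not equal.)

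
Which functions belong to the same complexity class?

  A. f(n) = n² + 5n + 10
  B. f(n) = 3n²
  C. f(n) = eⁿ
A and B

Examining each function:
  A. n² + 5n + 10 is O(n²)
  B. 3n² is O(n²)
  C. eⁿ is O(eⁿ)

Functions A and B both have the same complexity class.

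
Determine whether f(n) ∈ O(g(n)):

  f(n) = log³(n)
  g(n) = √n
True

f(n) = log³(n) is O(log³ n), and g(n) = √n is O(√n).
Since O(log³ n) ⊆ O(√n) (f grows no faster than g), f(n) = O(g(n)) is true.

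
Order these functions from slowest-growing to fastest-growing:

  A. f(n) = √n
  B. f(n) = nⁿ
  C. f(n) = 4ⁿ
A < C < B

Comparing growth rates:
A = √n is O(√n)
C = 4ⁿ is O(4ⁿ)
B = nⁿ is O(nⁿ)

Therefore, the order from slowest to fastest is: A < C < B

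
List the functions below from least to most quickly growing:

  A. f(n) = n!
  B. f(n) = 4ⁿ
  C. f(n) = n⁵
C < B < A

Comparing growth rates:
C = n⁵ is O(n⁵)
B = 4ⁿ is O(4ⁿ)
A = n! is O(n!)

Therefore, the order from slowest to fastest is: C < B < A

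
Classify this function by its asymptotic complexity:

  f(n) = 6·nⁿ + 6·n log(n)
O(nⁿ)

The dominant term in 6·nⁿ + 6·n log(n) is 6·nⁿ, which is Θ(nⁿ).
Lower-order terms (6·n log(n)) are asymptotically negligible.
Constants are absorbed, so the tightest bound is O(nⁿ).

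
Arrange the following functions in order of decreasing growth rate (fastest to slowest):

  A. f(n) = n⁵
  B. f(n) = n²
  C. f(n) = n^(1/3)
A > B > C

Comparing growth rates:
A = n⁵ is O(n⁵)
B = n² is O(n²)
C = n^(1/3) is O(n^(1/3))

Therefore, the order from fastest to slowest is: A > B > C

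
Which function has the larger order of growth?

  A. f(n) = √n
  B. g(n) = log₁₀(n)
A

f(n) = √n is O(√n), while g(n) = log₁₀(n) is O(log n).
Since O(√n) grows faster than O(log n), f(n) dominates.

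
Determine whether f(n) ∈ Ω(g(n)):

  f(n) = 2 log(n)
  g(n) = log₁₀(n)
True

f(n) = 2 log(n) and g(n) = log₁₀(n) are both O(log n).
Big-Ω permits equal growth rates (f ≥ c·g for some c > 0), so f(n) = Ω(g(n)) is true.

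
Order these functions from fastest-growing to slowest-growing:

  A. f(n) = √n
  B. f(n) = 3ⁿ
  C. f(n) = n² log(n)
B > C > A

Comparing growth rates:
B = 3ⁿ is O(3ⁿ)
C = n² log(n) is O(n² log n)
A = √n is O(√n)

Therefore, the order from fastest to slowest is: B > C > A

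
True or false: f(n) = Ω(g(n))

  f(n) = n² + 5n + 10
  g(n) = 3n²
True

f(n) = n² + 5n + 10 and g(n) = 3n² are both O(n²).
Big-Ω permits equal growth rates (f ≥ c·g for some c > 0), so f(n) = Ω(g(n)) is true.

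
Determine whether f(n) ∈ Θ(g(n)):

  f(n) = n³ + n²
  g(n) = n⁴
False

f(n) = n³ + n² is O(n³), and g(n) = n⁴ is O(n⁴).
Since they have different growth rates, f(n) = Θ(g(n)) is false.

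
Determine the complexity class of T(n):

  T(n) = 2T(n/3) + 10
Θ(n^log₃(2))

Master Theorem: a = 2, b = 3, f(n) = 10.
Compute the critical exponent d = log₃(2) = 0.631.
Compare f(n) = Θ(1) against n^d:
  k = 0 < d = 0.631, so f(n) = O(n^(d-ε)) — Case 1.
  The recursion cost dominates: T(n) = Θ(n^d) = Θ(n^log₃(2)).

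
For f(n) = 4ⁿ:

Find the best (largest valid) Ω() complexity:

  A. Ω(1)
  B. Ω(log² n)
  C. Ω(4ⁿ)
C

f(n) = 4ⁿ is Ω(4ⁿ).
All listed options are valid Big-Ω bounds (lower bounds),
but Ω(4ⁿ) is the tightest (largest valid bound).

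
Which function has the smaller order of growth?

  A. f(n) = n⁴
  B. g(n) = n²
B

f(n) = n⁴ is O(n⁴), while g(n) = n² is O(n²).
Since O(n²) grows slower than O(n⁴), g(n) is dominated.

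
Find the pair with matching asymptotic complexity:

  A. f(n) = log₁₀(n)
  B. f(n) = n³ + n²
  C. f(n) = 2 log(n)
A and C

Examining each function:
  A. log₁₀(n) is O(log n)
  B. n³ + n² is O(n³)
  C. 2 log(n) is O(log n)

Functions A and C both have the same complexity class.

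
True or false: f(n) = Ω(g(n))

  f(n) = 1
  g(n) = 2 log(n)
False

f(n) = 1 is O(1), and g(n) = 2 log(n) is O(log n).
Since O(1) grows slower than O(log n), f(n) = Ω(g(n)) is false.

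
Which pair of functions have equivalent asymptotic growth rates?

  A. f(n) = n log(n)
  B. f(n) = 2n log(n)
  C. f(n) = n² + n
A and B

Examining each function:
  A. n log(n) is O(n log n)
  B. 2n log(n) is O(n log n)
  C. n² + n is O(n²)

Functions A and B both have the same complexity class.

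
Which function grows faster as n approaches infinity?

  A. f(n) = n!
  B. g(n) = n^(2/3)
A

f(n) = n! is O(n!), while g(n) = n^(2/3) is O(n^(2/3)).
Since O(n!) grows faster than O(n^(2/3)), f(n) dominates.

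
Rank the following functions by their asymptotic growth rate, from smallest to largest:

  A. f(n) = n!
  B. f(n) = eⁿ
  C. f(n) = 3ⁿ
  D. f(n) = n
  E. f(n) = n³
D < E < B < C < A

Comparing growth rates:
D = n is O(n)
E = n³ is O(n³)
B = eⁿ is O(eⁿ)
C = 3ⁿ is O(3ⁿ)
A = n! is O(n!)

Therefore, the order from slowest to fastest is: D < E < B < C < A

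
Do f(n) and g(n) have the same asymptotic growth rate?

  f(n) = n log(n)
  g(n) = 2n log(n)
True

f(n) = n log(n) and g(n) = 2n log(n) are both O(n log n).
Since they have the same asymptotic growth rate, f(n) = Θ(g(n)) is true.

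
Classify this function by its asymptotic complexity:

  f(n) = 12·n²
O(n²)

The dominant term in 12·n² is 12·n², which is Θ(n²).
Constants are absorbed, so the tightest bound is O(n²).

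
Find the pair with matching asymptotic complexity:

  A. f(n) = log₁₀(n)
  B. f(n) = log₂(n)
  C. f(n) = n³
A and B

Examining each function:
  A. log₁₀(n) is O(log n)
  B. log₂(n) is O(log n)
  C. n³ is O(n³)

Functions A and B both have the same complexity class.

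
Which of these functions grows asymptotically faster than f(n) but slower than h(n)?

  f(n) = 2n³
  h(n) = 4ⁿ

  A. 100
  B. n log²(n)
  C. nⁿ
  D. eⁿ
D

We need g(n) with 2n³ = o(g(n)) and g(n) = o(4ⁿ), i.e. O(n³) ≺ g ≺ O(4ⁿ).
Check each option:
  A. 100 — O(1) does not grow strictly faster than f(n)
  B. n log²(n) — O(n log² n) does not grow strictly faster than f(n)
  C. nⁿ — O(nⁿ) does not grow strictly slower than h(n)
  D. eⁿ — O(eⁿ) is strictly between O(n³) and O(4ⁿ) ✓

Only option D (eⁿ) lies strictly between.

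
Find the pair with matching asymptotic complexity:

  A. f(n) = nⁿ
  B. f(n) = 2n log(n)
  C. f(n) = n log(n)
B and C

Examining each function:
  A. nⁿ is O(nⁿ)
  B. 2n log(n) is O(n log n)
  C. n log(n) is O(n log n)

Functions B and C both have the same complexity class.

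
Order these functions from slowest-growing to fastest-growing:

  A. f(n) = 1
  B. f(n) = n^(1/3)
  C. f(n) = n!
A < B < C

Comparing growth rates:
A = 1 is O(1)
B = n^(1/3) is O(n^(1/3))
C = n! is O(n!)

Therefore, the order from slowest to fastest is: A < B < C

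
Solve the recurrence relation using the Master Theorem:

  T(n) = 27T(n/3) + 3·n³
Θ(n³ log n)

Master Theorem: a = 27, b = 3, f(n) = 3·n³.
Compute the critical exponent d = log₃(27) = 3.
Compare f(n) = Θ(n³) against n^d:
  k = 3 = d, so f(n) = Θ(n^d) — Case 2.
  Work is balanced across levels: T(n) = Θ(n^d log n) = Θ(n³ log n).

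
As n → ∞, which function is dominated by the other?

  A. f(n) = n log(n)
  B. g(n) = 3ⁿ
A

f(n) = n log(n) is O(n log n), while g(n) = 3ⁿ is O(3ⁿ).
Since O(n log n) grows slower than O(3ⁿ), f(n) is dominated.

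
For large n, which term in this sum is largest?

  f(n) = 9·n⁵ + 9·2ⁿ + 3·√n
9·2ⁿ

Looking at each term:
  - 9·n⁵ is O(n⁵)
  - 9·2ⁿ is O(2ⁿ)
  - 3·√n is O(√n)

The term 9·2ⁿ (O(2ⁿ)) grows fastest and dominates all others.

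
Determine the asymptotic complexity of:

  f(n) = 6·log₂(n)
O(log n)

The dominant term in 6·log₂(n) is 6·log₂(n), which is Θ(log n).
Constants are absorbed, so the tightest bound is O(log n).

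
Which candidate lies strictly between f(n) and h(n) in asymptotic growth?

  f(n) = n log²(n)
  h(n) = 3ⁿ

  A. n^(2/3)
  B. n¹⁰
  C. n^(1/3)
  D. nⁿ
B

We need g(n) with n log²(n) = o(g(n)) and g(n) = o(3ⁿ), i.e. O(n log² n) ≺ g ≺ O(3ⁿ).
Check each option:
  A. n^(2/3) — O(n^(2/3)) does not grow strictly faster than f(n)
  B. n¹⁰ — O(n¹⁰) is strictly between O(n log² n) and O(3ⁿ) ✓
  C. n^(1/3) — O(n^(1/3)) does not grow strictly faster than f(n)
  D. nⁿ — O(nⁿ) does not grow strictly slower than h(n)

Only option B (n¹⁰) lies strictly between.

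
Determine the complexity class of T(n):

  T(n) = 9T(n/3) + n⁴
Θ(n⁴)

Master Theorem: a = 9, b = 3, f(n) = n⁴.
Compute the critical exponent d = log₃(9) = 2.
Compare f(n) = Θ(n⁴) against n^d:
  k = 4 > d = 2, so f(n) = Ω(n^(d+ε)) — Case 3.
  Regularity: a·(n/b)^4/n^4 = a/b^4 = 9/81 < 1 ✓.
  The top-level work dominates: T(n) = Θ(f(n)) = Θ(n⁴).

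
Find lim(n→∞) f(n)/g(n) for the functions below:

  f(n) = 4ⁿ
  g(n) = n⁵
∞

Since 4ⁿ (O(4ⁿ)) grows faster than n⁵ (O(n⁵)),
the ratio f(n)/g(n) → ∞ as n → ∞.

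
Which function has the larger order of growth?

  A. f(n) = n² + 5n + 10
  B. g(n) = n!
B

f(n) = n² + 5n + 10 is O(n²), while g(n) = n! is O(n!).
Since O(n!) grows faster than O(n²), g(n) dominates.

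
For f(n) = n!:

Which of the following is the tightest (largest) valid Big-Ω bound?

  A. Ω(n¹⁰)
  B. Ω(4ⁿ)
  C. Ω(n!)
C

f(n) = n! is Ω(n!).
All listed options are valid Big-Ω bounds (lower bounds),
but Ω(n!) is the tightest (largest valid bound).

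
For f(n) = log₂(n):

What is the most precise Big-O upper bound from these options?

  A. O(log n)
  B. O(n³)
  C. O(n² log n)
A

f(n) = log₂(n) is O(log n).
All listed options are valid Big-O bounds (upper bounds),
but O(log n) is the tightest (smallest valid bound).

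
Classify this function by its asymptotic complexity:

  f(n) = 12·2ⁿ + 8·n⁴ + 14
O(2ⁿ)

The dominant term in 12·2ⁿ + 8·n⁴ + 14 is 12·2ⁿ, which is Θ(2ⁿ).
Lower-order terms (8·n⁴, 14) are asymptotically negligible.
Constants are absorbed, so the tightest bound is O(2ⁿ).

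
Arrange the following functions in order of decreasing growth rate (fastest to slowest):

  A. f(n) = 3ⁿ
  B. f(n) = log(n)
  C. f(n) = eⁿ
A > C > B

Comparing growth rates:
A = 3ⁿ is O(3ⁿ)
C = eⁿ is O(eⁿ)
B = log(n) is O(log n)

Therefore, the order from fastest to slowest is: A > C > B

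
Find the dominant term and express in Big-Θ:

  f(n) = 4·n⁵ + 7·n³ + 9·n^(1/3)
Θ(n⁵)

Order the terms by growth rate: 9·n^(1/3) ≺ 7·n³ ≺ 4·n⁵.
The fastest-growing term 4·n⁵ dominates as n → ∞; dropping its constant factor gives Θ(n⁵).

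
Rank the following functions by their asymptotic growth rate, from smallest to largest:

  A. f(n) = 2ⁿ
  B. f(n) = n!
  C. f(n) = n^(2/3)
C < A < B

Comparing growth rates:
C = n^(2/3) is O(n^(2/3))
A = 2ⁿ is O(2ⁿ)
B = n! is O(n!)

Therefore, the order from slowest to fastest is: C < A < B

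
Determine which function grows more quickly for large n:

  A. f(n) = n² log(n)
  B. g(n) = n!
B

f(n) = n² log(n) is O(n² log n), while g(n) = n! is O(n!).
Since O(n!) grows faster than O(n² log n), g(n) dominates.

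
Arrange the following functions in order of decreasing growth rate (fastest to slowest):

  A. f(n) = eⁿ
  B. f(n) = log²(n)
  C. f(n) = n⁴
A > C > B

Comparing growth rates:
A = eⁿ is O(eⁿ)
C = n⁴ is O(n⁴)
B = log²(n) is O(log² n)

Therefore, the order from fastest to slowest is: A > C > B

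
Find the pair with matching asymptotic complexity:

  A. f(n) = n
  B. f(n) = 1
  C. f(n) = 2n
A and C

Examining each function:
  A. n is O(n)
  B. 1 is O(1)
  C. 2n is O(n)

Functions A and C both have the same complexity class.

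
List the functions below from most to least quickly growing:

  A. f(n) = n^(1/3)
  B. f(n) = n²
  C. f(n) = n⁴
C > B > A

Comparing growth rates:
C = n⁴ is O(n⁴)
B = n² is O(n²)
A = n^(1/3) is O(n^(1/3))

Therefore, the order from fastest to slowest is: C > B > A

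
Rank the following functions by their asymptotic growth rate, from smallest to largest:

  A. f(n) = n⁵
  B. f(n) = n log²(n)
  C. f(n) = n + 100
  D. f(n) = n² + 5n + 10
C < B < D < A

Comparing growth rates:
C = n + 100 is O(n)
B = n log²(n) is O(n log² n)
D = n² + 5n + 10 is O(n²)
A = n⁵ is O(n⁵)

Therefore, the order from slowest to fastest is: C < B < D < A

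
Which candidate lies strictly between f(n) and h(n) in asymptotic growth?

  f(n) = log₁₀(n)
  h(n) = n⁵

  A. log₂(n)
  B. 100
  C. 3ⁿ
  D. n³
D

We need g(n) with log₁₀(n) = o(g(n)) and g(n) = o(n⁵), i.e. O(log n) ≺ g ≺ O(n⁵).
Check each option:
  A. log₂(n) — O(log n) does not grow strictly faster than f(n)
  B. 100 — O(1) does not grow strictly faster than f(n)
  C. 3ⁿ — O(3ⁿ) does not grow strictly slower than h(n)
  D. n³ — O(n³) is strictly between O(log n) and O(n⁵) ✓

Only option D (n³) lies strictly between.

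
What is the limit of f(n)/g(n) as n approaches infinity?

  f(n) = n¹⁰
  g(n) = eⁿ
0

Since n¹⁰ (O(n¹⁰)) grows slower than eⁿ (O(eⁿ)),
the ratio f(n)/g(n) → 0 as n → ∞.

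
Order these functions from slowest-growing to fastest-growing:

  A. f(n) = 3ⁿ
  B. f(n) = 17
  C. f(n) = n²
B < C < A

Comparing growth rates:
B = 17 is O(1)
C = n² is O(n²)
A = 3ⁿ is O(3ⁿ)

Therefore, the order from slowest to fastest is: B < C < A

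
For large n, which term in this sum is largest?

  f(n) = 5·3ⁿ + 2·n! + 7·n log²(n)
2·n!

Looking at each term:
  - 5·3ⁿ is O(3ⁿ)
  - 2·n! is O(n!)
  - 7·n log²(n) is O(n log² n)

The term 2·n! (O(n!)) grows fastest and dominates all others.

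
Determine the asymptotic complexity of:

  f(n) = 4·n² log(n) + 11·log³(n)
O(n² log n)

The dominant term in 4·n² log(n) + 11·log³(n) is 4·n² log(n), which is Θ(n² log n).
Lower-order terms (11·log³(n)) are asymptotically negligible.
Constants are absorbed, so the tightest bound is O(n² log n).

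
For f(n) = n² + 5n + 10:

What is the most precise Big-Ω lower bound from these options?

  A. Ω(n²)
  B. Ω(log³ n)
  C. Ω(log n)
A

f(n) = n² + 5n + 10 is Ω(n²).
All listed options are valid Big-Ω bounds (lower bounds),
but Ω(n²) is the tightest (largest valid bound).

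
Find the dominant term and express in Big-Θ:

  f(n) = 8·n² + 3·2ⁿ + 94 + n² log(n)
Θ(2ⁿ)

Order the terms by growth rate: 94 ≺ 8·n² ≺ n² log(n) ≺ 3·2ⁿ.
The fastest-growing term 3·2ⁿ dominates as n → ∞; dropping its constant factor gives Θ(2ⁿ).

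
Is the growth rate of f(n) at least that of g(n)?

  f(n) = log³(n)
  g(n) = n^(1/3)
False

f(n) = log³(n) is O(log³ n), and g(n) = n^(1/3) is O(n^(1/3)).
Since O(log³ n) grows slower than O(n^(1/3)), f(n) = Ω(g(n)) is false.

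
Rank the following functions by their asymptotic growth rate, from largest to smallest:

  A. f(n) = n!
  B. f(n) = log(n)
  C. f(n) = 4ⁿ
A > C > B

Comparing growth rates:
A = n! is O(n!)
C = 4ⁿ is O(4ⁿ)
B = log(n) is O(log n)

Therefore, the order from fastest to slowest is: A > C > B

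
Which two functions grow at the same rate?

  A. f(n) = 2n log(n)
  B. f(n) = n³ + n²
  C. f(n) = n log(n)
A and C

Examining each function:
  A. 2n log(n) is O(n log n)
  B. n³ + n² is O(n³)
  C. n log(n) is O(n log n)

Functions A and C both have the same complexity class.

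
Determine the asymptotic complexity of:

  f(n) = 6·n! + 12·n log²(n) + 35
O(n!)

The dominant term in 6·n! + 12·n log²(n) + 35 is 6·n!, which is Θ(n!).
Lower-order terms (12·n log²(n), 35) are asymptotically negligible.
Constants are absorbed, so the tightest bound is O(n!).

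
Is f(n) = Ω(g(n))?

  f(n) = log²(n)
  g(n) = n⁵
False

f(n) = log²(n) is O(log² n), and g(n) = n⁵ is O(n⁵).
Since O(log² n) grows slower than O(n⁵), f(n) = Ω(g(n)) is false.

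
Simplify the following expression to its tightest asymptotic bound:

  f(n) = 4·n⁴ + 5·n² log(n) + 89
Θ(n⁴)

Order the terms by growth rate: 89 ≺ 5·n² log(n) ≺ 4·n⁴.
The fastest-growing term 4·n⁴ dominates as n → ∞; dropping its constant factor gives Θ(n⁴).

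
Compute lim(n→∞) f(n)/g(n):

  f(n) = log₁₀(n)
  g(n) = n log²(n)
0

Since log₁₀(n) (O(log n)) grows slower than n log²(n) (O(n log² n)),
the ratio f(n)/g(n) → 0 as n → ∞.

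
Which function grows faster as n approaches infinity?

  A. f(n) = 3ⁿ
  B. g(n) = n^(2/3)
A

f(n) = 3ⁿ is O(3ⁿ), while g(n) = n^(2/3) is O(n^(2/3)).
Since O(3ⁿ) grows faster than O(n^(2/3)), f(n) dominates.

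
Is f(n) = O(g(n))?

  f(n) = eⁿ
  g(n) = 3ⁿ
True

f(n) = eⁿ is O(eⁿ), and g(n) = 3ⁿ is O(3ⁿ).
Since O(eⁿ) ⊆ O(3ⁿ) (f grows no faster than g), f(n) = O(g(n)) is true.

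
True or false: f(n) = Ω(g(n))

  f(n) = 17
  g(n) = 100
True

f(n) = 17 and g(n) = 100 are both O(1).
Big-Ω permits equal growth rates (f ≥ c·g for some c > 0), so f(n) = Ω(g(n)) is true.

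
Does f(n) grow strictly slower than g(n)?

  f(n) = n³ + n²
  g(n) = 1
False

f(n) = n³ + n² is O(n³), and g(n) = 1 is O(1).
Since O(n³) grows faster than or equal to O(1), f(n) = o(g(n)) is false.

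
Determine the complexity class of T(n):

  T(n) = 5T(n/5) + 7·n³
Θ(n³)

Master Theorem: a = 5, b = 5, f(n) = 7·n³.
Compute the critical exponent d = log₅(5) = 1.
Compare f(n) = Θ(n³) against n^d:
  k = 3 > d = 1, so f(n) = Ω(n^(d+ε)) — Case 3.
  Regularity: a·(n/b)^3/n^3 = a/b^3 = 5/125 < 1 ✓.
  The top-level work dominates: T(n) = Θ(f(n)) = Θ(n³).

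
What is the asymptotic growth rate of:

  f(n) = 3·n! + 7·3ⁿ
Θ(n!)

Order the terms by growth rate: 7·3ⁿ ≺ 3·n!.
The fastest-growing term 3·n! dominates as n → ∞; dropping its constant factor gives Θ(n!).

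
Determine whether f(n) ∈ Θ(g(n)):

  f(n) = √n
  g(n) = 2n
False

f(n) = √n is O(√n), and g(n) = 2n is O(n).
Since they have different growth rates, f(n) = Θ(g(n)) is false.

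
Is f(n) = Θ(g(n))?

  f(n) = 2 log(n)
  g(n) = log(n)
True

f(n) = 2 log(n) and g(n) = log(n) are both O(log n).
Since they have the same asymptotic growth rate, f(n) = Θ(g(n)) is true.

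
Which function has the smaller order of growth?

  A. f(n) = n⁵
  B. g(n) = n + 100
B

f(n) = n⁵ is O(n⁵), while g(n) = n + 100 is O(n).
Since O(n) grows slower than O(n⁵), g(n) is dominated.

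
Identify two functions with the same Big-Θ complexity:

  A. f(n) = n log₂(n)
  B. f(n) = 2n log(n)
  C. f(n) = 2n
A and B

Examining each function:
  A. n log₂(n) is O(n log n)
  B. 2n log(n) is O(n log n)
  C. 2n is O(n)

Functions A and B both have the same complexity class.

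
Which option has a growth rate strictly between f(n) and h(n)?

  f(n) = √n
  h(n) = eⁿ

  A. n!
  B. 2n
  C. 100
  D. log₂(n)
B

We need g(n) with √n = o(g(n)) and g(n) = o(eⁿ), i.e. O(√n) ≺ g ≺ O(eⁿ).
Check each option:
  A. n! — O(n!) does not grow strictly slower than h(n)
  B. 2n — O(n) is strictly between O(√n) and O(eⁿ) ✓
  C. 100 — O(1) does not grow strictly faster than f(n)
  D. log₂(n) — O(log n) does not grow strictly faster than f(n)

Only option B (2n) lies strictly between.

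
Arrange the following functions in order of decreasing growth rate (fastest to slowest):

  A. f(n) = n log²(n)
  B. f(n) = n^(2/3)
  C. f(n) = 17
A > B > C

Comparing growth rates:
A = n log²(n) is O(n log² n)
B = n^(2/3) is O(n^(2/3))
C = 17 is O(1)

Therefore, the order from fastest to slowest is: A > B > C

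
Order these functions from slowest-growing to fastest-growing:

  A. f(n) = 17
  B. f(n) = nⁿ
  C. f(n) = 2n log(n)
A < C < B

Comparing growth rates:
A = 17 is O(1)
C = 2n log(n) is O(n log n)
B = nⁿ is O(nⁿ)

Therefore, the order from slowest to fastest is: A < C < B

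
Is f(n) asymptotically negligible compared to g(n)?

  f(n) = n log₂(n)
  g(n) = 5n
False

f(n) = n log₂(n) is O(n log n), and g(n) = 5n is O(n).
Since O(n log n) grows faster than or equal to O(n), f(n) = o(g(n)) is false.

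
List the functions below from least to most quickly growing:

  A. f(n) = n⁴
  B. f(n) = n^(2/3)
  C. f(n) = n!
B < A < C

Comparing growth rates:
B = n^(2/3) is O(n^(2/3))
A = n⁴ is O(n⁴)
C = n! is O(n!)

Therefore, the order from slowest to fastest is: B < A < C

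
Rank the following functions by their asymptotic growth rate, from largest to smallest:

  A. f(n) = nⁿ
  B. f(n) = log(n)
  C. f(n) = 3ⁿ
A > C > B

Comparing growth rates:
A = nⁿ is O(nⁿ)
C = 3ⁿ is O(3ⁿ)
B = log(n) is O(log n)

Therefore, the order from fastest to slowest is: A > C > B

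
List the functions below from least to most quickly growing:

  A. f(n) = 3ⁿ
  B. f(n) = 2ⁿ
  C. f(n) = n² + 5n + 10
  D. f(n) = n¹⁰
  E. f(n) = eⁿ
C < D < B < E < A

Comparing growth rates:
C = n² + 5n + 10 is O(n²)
D = n¹⁰ is O(n¹⁰)
B = 2ⁿ is O(2ⁿ)
E = eⁿ is O(eⁿ)
A = 3ⁿ is O(3ⁿ)

Therefore, the order from slowest to fastest is: C < D < B < E < A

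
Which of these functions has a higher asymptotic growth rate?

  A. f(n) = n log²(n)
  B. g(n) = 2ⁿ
B

f(n) = n log²(n) is O(n log² n), while g(n) = 2ⁿ is O(2ⁿ).
Since O(2ⁿ) grows faster than O(n log² n), g(n) dominates.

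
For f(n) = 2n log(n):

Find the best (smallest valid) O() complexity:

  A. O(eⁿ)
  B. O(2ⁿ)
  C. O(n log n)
C

f(n) = 2n log(n) is O(n log n).
All listed options are valid Big-O bounds (upper bounds),
but O(n log n) is the tightest (smallest valid bound).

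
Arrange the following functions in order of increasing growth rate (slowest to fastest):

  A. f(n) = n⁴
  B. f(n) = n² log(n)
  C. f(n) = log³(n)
C < B < A

Comparing growth rates:
C = log³(n) is O(log³ n)
B = n² log(n) is O(n² log n)
A = n⁴ is O(n⁴)

Therefore, the order from slowest to fastest is: C < B < A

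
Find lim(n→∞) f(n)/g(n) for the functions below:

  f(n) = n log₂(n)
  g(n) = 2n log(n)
1/(2*log(2))

Since n log₂(n) and 2n log(n) have the same growth rate (O(n log n)),
the ratio converges to a constant: 1/(2*log(2)).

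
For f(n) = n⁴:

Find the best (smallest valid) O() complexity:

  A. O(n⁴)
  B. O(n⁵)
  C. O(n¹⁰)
A

f(n) = n⁴ is O(n⁴).
All listed options are valid Big-O bounds (upper bounds),
but O(n⁴) is the tightest (smallest valid bound).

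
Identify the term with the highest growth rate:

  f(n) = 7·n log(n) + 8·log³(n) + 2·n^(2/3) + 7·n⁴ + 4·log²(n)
7·n⁴

Looking at each term:
  - 7·n log(n) is O(n log n)
  - 8·log³(n) is O(log³ n)
  - 2·n^(2/3) is O(n^(2/3))
  - 7·n⁴ is O(n⁴)
  - 4·log²(n) is O(log² n)

The term 7·n⁴ (O(n⁴)) grows fastest and dominates all others.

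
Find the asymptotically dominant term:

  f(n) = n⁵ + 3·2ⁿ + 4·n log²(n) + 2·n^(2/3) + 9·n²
3·2ⁿ

Looking at each term:
  - n⁵ is O(n⁵)
  - 3·2ⁿ is O(2ⁿ)
  - 4·n log²(n) is O(n log² n)
  - 2·n^(2/3) is O(n^(2/3))
  - 9·n² is O(n²)

The term 3·2ⁿ (O(2ⁿ)) grows fastest and dominates all others.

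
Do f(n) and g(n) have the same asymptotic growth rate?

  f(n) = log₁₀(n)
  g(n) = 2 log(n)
True

f(n) = log₁₀(n) and g(n) = 2 log(n) are both O(log n).
Since they have the same asymptotic growth rate, f(n) = Θ(g(n)) is true.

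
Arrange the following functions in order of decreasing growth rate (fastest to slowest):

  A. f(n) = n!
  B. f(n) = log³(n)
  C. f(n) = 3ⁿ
A > C > B

Comparing growth rates:
A = n! is O(n!)
C = 3ⁿ is O(3ⁿ)
B = log³(n) is O(log³ n)

Therefore, the order from fastest to slowest is: A > C > B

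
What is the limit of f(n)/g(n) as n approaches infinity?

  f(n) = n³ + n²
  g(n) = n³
1

Since n³ + n² and n³ have the same growth rate (O(n³)),
the ratio converges to a constant: 1.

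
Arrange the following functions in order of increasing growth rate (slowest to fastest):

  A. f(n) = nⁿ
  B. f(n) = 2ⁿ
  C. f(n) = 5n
C < B < A

Comparing growth rates:
C = 5n is O(n)
B = 2ⁿ is O(2ⁿ)
A = nⁿ is O(nⁿ)

Therefore, the order from slowest to fastest is: C < B < A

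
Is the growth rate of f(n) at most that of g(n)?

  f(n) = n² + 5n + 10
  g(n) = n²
True

f(n) = n² + 5n + 10 and g(n) = n² are both O(n²).
Big-O permits equal growth rates (f ≤ c·g for some c), so f(n) = O(g(n)) is true.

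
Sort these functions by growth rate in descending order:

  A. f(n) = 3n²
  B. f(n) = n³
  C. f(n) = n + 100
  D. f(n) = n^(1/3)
B > A > C > D

Comparing growth rates:
B = n³ is O(n³)
A = 3n² is O(n²)
C = n + 100 is O(n)
D = n^(1/3) is O(n^(1/3))

Therefore, the order from fastest to slowest is: B > A > C > D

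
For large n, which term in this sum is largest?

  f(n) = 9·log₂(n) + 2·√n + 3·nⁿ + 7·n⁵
3·nⁿ

Looking at each term:
  - 9·log₂(n) is O(log n)
  - 2·√n is O(√n)
  - 3·nⁿ is O(nⁿ)
  - 7·n⁵ is O(n⁵)

The term 3·nⁿ (O(nⁿ)) grows fastest and dominates all others.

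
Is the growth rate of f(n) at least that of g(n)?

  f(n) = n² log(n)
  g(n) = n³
False

f(n) = n² log(n) is O(n² log n), and g(n) = n³ is O(n³).
Since O(n² log n) grows slower than O(n³), f(n) = Ω(g(n)) is false.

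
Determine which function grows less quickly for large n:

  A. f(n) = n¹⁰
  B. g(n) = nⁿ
A

f(n) = n¹⁰ is O(n¹⁰), while g(n) = nⁿ is O(nⁿ).
Since O(n¹⁰) grows slower than O(nⁿ), f(n) is dominated.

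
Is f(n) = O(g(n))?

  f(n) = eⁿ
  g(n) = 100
False

f(n) = eⁿ is O(eⁿ), and g(n) = 100 is O(1).
Since O(eⁿ) grows faster than O(1), f(n) = O(g(n)) is false.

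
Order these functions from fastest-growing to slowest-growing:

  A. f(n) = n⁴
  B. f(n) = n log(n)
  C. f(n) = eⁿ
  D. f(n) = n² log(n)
C > A > D > B

Comparing growth rates:
C = eⁿ is O(eⁿ)
A = n⁴ is O(n⁴)
D = n² log(n) is O(n² log n)
B = n log(n) is O(n log n)

Therefore, the order from fastest to slowest is: C > A > D > B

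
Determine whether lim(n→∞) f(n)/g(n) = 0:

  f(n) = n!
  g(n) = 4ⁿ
False

f(n) = n! is O(n!), and g(n) = 4ⁿ is O(4ⁿ).
Since O(n!) grows faster than or equal to O(4ⁿ), f(n) = o(g(n)) is false.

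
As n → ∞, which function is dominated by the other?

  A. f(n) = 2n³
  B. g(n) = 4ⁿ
A

f(n) = 2n³ is O(n³), while g(n) = 4ⁿ is O(4ⁿ).
Since O(n³) grows slower than O(4ⁿ), f(n) is dominated.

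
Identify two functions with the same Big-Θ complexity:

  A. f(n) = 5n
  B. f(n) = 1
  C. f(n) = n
A and C

Examining each function:
  A. 5n is O(n)
  B. 1 is O(1)
  C. n is O(n)

Functions A and C both have the same complexity class.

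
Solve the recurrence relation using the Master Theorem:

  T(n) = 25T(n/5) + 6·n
Θ(n²)

Master Theorem: a = 25, b = 5, f(n) = 6·n.
Compute the critical exponent d = log₅(25) = 2.
Compare f(n) = Θ(n) against n^d:
  k = 1 < d = 2, so f(n) = O(n^(d-ε)) — Case 1.
  The recursion cost dominates: T(n) = Θ(n^d) = Θ(n²).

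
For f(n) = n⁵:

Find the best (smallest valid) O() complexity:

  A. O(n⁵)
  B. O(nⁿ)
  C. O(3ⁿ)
A

f(n) = n⁵ is O(n⁵).
All listed options are valid Big-O bounds (upper bounds),
but O(n⁵) is the tightest (smallest valid bound).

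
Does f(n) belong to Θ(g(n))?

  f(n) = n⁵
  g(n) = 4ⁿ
False

f(n) = n⁵ is O(n⁵), and g(n) = 4ⁿ is O(4ⁿ).
Since they have different growth rates, f(n) = Θ(g(n)) is false.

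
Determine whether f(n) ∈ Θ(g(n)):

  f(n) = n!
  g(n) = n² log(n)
False

f(n) = n! is O(n!), and g(n) = n² log(n) is O(n² log n).
Since they have different growth rates, f(n) = Θ(g(n)) is false.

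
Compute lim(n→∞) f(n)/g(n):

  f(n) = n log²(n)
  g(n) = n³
0

Since n log²(n) (O(n log² n)) grows slower than n³ (O(n³)),
the ratio f(n)/g(n) → 0 as n → ∞.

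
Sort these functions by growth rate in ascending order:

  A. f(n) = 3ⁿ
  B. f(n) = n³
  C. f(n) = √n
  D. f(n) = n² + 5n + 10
C < D < B < A

Comparing growth rates:
C = √n is O(√n)
D = n² + 5n + 10 is O(n²)
B = n³ is O(n³)
A = 3ⁿ is O(3ⁿ)

Therefore, the order from slowest to fastest is: C < D < B < A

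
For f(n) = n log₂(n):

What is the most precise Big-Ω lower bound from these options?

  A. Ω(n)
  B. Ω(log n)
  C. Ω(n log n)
C

f(n) = n log₂(n) is Ω(n log n).
All listed options are valid Big-Ω bounds (lower bounds),
but Ω(n log n) is the tightest (largest valid bound).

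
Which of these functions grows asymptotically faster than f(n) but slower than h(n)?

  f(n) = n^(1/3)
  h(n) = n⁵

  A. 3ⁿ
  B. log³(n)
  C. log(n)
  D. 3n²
D

We need g(n) with n^(1/3) = o(g(n)) and g(n) = o(n⁵), i.e. O(n^(1/3)) ≺ g ≺ O(n⁵).
Check each option:
  A. 3ⁿ — O(3ⁿ) does not grow strictly slower than h(n)
  B. log³(n) — O(log³ n) does not grow strictly faster than f(n)
  C. log(n) — O(log n) does not grow strictly faster than f(n)
  D. 3n² — O(n²) is strictly between O(n^(1/3)) and O(n⁵) ✓

Only option D (3n²) lies strictly between.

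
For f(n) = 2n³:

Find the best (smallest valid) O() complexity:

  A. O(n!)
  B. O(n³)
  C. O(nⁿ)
B

f(n) = 2n³ is O(n³).
All listed options are valid Big-O bounds (upper bounds),
but O(n³) is the tightest (smallest valid bound).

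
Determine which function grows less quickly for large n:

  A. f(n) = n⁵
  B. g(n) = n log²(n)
B

f(n) = n⁵ is O(n⁵), while g(n) = n log²(n) is O(n log² n).
Since O(n log² n) grows slower than O(n⁵), g(n) is dominated.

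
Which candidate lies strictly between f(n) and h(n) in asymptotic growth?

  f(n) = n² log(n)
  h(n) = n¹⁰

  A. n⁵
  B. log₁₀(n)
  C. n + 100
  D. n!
A

We need g(n) with n² log(n) = o(g(n)) and g(n) = o(n¹⁰), i.e. O(n² log n) ≺ g ≺ O(n¹⁰).
Check each option:
  A. n⁵ — O(n⁵) is strictly between O(n² log n) and O(n¹⁰) ✓
  B. log₁₀(n) — O(log n) does not grow strictly faster than f(n)
  C. n + 100 — O(n) does not grow strictly faster than f(n)
  D. n! — O(n!) does not grow strictly slower than h(n)

Only option A (n⁵) lies strictly between.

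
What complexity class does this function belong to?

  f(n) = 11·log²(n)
O(log² n)

The dominant term in 11·log²(n) is 11·log²(n), which is Θ(log² n).
Constants are absorbed, so the tightest bound is O(log² n).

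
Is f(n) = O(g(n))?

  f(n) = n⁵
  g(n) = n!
True

f(n) = n⁵ is O(n⁵), and g(n) = n! is O(n!).
Since O(n⁵) ⊆ O(n!) (f grows no faster than g), f(n) = O(g(n)) is true.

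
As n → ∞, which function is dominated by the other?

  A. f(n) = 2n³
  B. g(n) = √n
B

f(n) = 2n³ is O(n³), while g(n) = √n is O(√n).
Since O(√n) grows slower than O(n³), g(n) is dominated.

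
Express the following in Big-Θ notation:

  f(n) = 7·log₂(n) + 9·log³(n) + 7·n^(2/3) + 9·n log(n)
Θ(n log n)

Order the terms by growth rate: 7·log₂(n) ≺ 9·log³(n) ≺ 7·n^(2/3) ≺ 9·n log(n).
The fastest-growing term 9·n log(n) dominates as n → ∞; dropping its constant factor gives Θ(n log n).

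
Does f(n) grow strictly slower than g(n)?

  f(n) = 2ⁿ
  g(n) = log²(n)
False

f(n) = 2ⁿ is O(2ⁿ), and g(n) = log²(n) is O(log² n).
Since O(2ⁿ) grows faster than or equal to O(log² n), f(n) = o(g(n)) is false.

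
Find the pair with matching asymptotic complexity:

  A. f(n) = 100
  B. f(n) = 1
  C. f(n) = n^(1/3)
A and B

Examining each function:
  A. 100 is O(1)
  B. 1 is O(1)
  C. n^(1/3) is O(n^(1/3))

Functions A and B both have the same complexity class.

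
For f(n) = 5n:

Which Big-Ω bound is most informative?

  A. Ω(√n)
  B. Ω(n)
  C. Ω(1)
B

f(n) = 5n is Ω(n).
All listed options are valid Big-Ω bounds (lower bounds),
but Ω(n) is the tightest (largest valid bound).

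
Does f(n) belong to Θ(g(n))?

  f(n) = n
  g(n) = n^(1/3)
False

f(n) = n is O(n), and g(n) = n^(1/3) is O(n^(1/3)).
Since they have different growth rates, f(n) = Θ(g(n)) is false.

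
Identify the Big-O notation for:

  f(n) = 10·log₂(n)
O(log n)

The dominant term in 10·log₂(n) is 10·log₂(n), which is Θ(log n).
Constants are absorbed, so the tightest bound is O(log n).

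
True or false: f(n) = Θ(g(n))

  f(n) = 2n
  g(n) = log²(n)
False

f(n) = 2n is O(n), and g(n) = log²(n) is O(log² n).
Since they have different growth rates, f(n) = Θ(g(n)) is false.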